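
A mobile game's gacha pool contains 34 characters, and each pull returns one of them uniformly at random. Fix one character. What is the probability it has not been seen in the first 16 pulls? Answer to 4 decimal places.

0.6202

On each pull the fixed character fails to appear with probability 33/34.
P(still missing after 16) = (33/34)^16 = 0.62024.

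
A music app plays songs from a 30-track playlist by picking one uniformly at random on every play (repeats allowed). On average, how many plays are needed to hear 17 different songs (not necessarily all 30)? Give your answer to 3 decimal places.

With k distinct songs already seen, the next new one arrives after an expected 30/(30-k) plays.
Sum over k = 0,...,16: E = 30/30 + 30/29 + 30/28 + ... + 30/15 + 30/14 = 24.4456.

24.446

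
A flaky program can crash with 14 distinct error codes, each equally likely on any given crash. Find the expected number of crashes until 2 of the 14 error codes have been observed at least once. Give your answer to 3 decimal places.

2.077

Going from k to k+1 distinct takes a geometric number of crashes with mean 14/(14-k).
Sum over k = 0,...,1: E = 14/14 + 14/13 = 2.0769.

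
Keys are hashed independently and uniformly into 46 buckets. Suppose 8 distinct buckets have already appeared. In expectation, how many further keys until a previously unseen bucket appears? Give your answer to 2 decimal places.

The number of keys until the next new bucket is geometric with success probability 38/46, so its mean is 46/38.
E = 46/38 = 1.211.

1.21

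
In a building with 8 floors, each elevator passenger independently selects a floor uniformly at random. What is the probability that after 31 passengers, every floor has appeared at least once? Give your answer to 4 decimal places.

0.8763

Let A_i be the event that floor i is missing after 31 passengers. By inclusion–exclusion on the A_i,
P(all seen) = Σ_{j=0}^{8} (-1)^j C(8,j)((8-j)/8)^31
= 1.00000 - 0.12745 + 0.00375 - 0.00003 + 0.00000 - 0.00000 + 0.00000 - 0.00000 + 0.00000
= 0.87627.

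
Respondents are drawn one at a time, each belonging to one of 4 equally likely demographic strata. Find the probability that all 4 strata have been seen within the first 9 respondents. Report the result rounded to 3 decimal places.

Let A_i be the event that stratum i is missing after 9 respondents. By inclusion–exclusion on the A_i,
P(all seen) = Σ_{j=0}^{4} (-1)^j C(4,j)((4-j)/4)^9
= 1.0000 - 0.3003 + 0.0117 - 0.0000 + 0.0000
= 0.7114.

0.711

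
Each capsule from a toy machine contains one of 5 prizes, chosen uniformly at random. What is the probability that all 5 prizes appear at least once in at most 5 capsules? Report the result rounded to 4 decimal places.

0.0384

Let A_i be the event that prize i is missing after 5 capsules. By inclusion–exclusion on the A_i,
P(all seen) = Σ_{j=0}^{5} (-1)^j C(5,j)((5-j)/5)^5
= 1.00000 - 1.63840 + 0.77760 - 0.10240 + 0.00160 - 0.00000
= 0.03840.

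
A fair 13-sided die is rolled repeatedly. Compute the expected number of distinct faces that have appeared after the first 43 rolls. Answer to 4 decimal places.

For each face, P(seen in 43 rolls) = 1 - (12/13)^43 = 0.96799.
By linearity of expectation, E[distinct seen] = 13·(1 - (12/13)^43) = 12.58392.

12.5839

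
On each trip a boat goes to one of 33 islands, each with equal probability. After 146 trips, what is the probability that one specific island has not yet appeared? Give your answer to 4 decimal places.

On each trip the fixed island fails to appear with probability 32/33.
P(still missing after 146) = (32/33)^146 = 0.01119.

0.0112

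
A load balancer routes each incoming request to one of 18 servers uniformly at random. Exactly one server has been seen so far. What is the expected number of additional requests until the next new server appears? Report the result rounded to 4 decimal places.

1.0588

The number of requests until the next new server is geometric with success probability 17/18, so its mean is 18/17.
E = 18/17 = 1.05882.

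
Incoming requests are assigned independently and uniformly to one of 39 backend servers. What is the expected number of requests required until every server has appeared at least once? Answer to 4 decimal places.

After k distinct servers have appeared, the next request gives a new one with probability (39-k)/39, so the expected wait for the (k+1)-th is 39/(39-k).
E[T] = 39/39 + 39/38 + 39/37 + ... + 39/2 + 39/1 = 39·H_{39}.
H_{39} = 4.25354, so E[T] = 165.88818.

165.8882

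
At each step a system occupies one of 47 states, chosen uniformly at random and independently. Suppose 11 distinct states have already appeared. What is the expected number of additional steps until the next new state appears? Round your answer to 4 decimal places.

The number of steps until the next new state is geometric with success probability 36/47, so its mean is 47/36.
E = 47/36 = 1.30556.

1.3056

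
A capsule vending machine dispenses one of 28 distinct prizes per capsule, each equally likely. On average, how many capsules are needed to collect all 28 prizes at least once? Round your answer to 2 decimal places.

109.96

After k distinct prizes have appeared, the next capsule gives a new one with probability (28-k)/28, so the expected wait for the (k+1)-th is 28/(28-k).
E[T] = 28/28 + 28/27 + 28/26 + ... + 28/2 + 28/1 = 28·H_{28}.
H_{28} = 3.927, so E[T] = 109.961.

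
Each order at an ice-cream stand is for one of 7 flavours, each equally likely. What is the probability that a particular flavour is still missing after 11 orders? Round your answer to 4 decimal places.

Each order misses the fixed flavour with probability (7-1)/7 = 6/7, independently.
P(still missing after 11) = (6/7)^11 = 0.18348.

0.1835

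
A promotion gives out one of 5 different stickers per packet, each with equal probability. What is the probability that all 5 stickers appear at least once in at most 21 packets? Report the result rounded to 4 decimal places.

Let A_i be the event that sticker i is missing after 21 packets. By inclusion–exclusion on the A_i,
P(all seen) = Σ_{j=0}^{5} (-1)^j C(5,j)((5-j)/5)^21
= 1.00000 - 0.04612 + 0.00022 - 0.00000 + 0.00000 - 0.00000
= 0.95410.

0.9541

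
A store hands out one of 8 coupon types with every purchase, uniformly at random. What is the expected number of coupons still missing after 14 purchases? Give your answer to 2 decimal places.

1.23

For each coupon, P(unseen after 14) = (7/8)^14 = 0.154.
By linearity of expectation, E[unseen] = 8·(7/8)^14 = 1.234.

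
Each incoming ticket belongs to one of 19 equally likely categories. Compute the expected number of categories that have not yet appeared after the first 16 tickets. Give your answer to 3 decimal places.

7.999

For each category, P(unseen after 16) = (18/19)^16 = 0.4210.
By linearity of expectation, E[unseen] = 19·(18/19)^16 = 7.9994.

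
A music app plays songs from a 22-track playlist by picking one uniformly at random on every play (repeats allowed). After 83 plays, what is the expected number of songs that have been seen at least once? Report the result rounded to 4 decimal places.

For each song, P(seen in 83 plays) = 1 - (21/22)^83 = 0.97896.
By linearity of expectation, E[distinct seen] = 22·(1 - (21/22)^83) = 21.53704.

21.5370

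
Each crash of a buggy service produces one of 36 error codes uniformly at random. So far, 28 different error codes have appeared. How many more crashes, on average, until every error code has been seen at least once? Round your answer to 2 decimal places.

97.84

From k distinct to k+1 distinct takes on average 36/(36-k) crashes.
Sum over k = 28,...,35: E = 36/8 + 36/7 + 36/6 + ... + 36/2 + 36/1 = 97.843.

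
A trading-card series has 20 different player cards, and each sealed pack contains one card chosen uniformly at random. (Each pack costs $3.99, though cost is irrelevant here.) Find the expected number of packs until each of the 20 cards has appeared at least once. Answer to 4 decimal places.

The wait to go from k to k+1 distinct cards is geometric with mean 20/(20-k).
E[T] = 20/20 + 20/19 + 20/18 + ... + 20/2 + 20/1 = 20·H_{20}.
H_{20} = 3.59774, so E[T] = 71.95479.

71.9548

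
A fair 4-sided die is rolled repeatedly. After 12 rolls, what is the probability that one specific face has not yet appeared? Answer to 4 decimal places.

0.0317

Each roll misses the fixed face with probability (4-1)/4 = 3/4, independently.
P(still missing after 12) = (3/4)^12 = 0.03168.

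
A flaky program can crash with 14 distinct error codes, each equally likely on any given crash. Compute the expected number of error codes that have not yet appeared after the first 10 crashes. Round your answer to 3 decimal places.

6.672

For each error code, P(unseen after 10) = (13/14)^10 = 0.4766.
By linearity of expectation, E[unseen] = 14·(13/14)^10 = 6.6724.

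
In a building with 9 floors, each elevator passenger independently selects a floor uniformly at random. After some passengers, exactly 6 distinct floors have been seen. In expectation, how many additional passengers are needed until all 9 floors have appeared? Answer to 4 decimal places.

16.5000

With k distinct floors already seen, the next new one takes an expected 9/(9-k) passengers.
Sum over k = 6,...,8: E = 9/3 + 9/2 + 9/1 = 16.50000.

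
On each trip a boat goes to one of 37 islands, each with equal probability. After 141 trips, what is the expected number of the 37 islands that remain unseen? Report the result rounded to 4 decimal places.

For each island, P(unseen after 141) = (36/37)^141 = 0.02100.
By linearity of expectation, E[unseen] = 37·(36/37)^141 = 0.77698.

0.7770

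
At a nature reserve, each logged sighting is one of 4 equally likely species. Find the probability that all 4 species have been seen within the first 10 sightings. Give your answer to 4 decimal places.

Let A_i be the event that species i is missing after 10 sightings. By inclusion–exclusion on the A_i,
P(all seen) = Σ_{j=0}^{4} (-1)^j C(4,j)((4-j)/4)^10
= 1.00000 - 0.22525 + 0.00586 - 0.00000 + 0.00000
= 0.78060.

0.7806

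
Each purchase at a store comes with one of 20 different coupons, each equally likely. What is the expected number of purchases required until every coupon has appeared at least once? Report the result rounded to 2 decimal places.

71.95

The wait to go from k to k+1 distinct coupons is geometric with mean 20/(20-k).
E[T] = 20/20 + 20/19 + 20/18 + ... + 20/2 + 20/1 = 20·H_{20}.
H_{20} = 3.598, so E[T] = 71.955.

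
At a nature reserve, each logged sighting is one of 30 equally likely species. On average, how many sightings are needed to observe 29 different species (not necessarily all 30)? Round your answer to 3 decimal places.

89.850

With k distinct species already seen, the next new one arrives after an expected 30/(30-k) sightings.
Sum over k = 0,...,28: E = 30/30 + 30/29 + 30/28 + ... + 30/3 + 30/2 = 89.8496.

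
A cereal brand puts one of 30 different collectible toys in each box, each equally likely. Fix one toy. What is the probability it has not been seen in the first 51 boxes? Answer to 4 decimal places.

0.1775

On each box the fixed toy fails to appear with probability 29/30.
P(still missing after 51) = (29/30)^51 = 0.17747.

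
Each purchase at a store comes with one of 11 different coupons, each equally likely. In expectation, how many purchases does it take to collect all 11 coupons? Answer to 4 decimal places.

After k distinct coupons have appeared, the next purchase gives a new one with probability (11-k)/11, so the expected wait for the (k+1)-th is 11/(11-k).
E[T] = 11/11 + 11/10 + 11/9 + ... + 11/2 + 11/1 = 11·H_{11}.
H_{11} = 3.01988, so E[T] = 33.21865.

33.2187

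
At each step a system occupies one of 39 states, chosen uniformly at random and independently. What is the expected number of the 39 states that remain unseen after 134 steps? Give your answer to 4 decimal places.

For each state, P(unseen after 134) = (38/39)^134 = 0.03079.
By linearity of expectation, E[unseen] = 39·(38/39)^134 = 1.20063.

1.2006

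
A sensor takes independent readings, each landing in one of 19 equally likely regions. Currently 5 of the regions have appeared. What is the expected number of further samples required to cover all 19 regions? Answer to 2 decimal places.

61.78

From k distinct to k+1 distinct takes on average 19/(19-k) samples.
Sum over k = 5,...,18: E = 19/14 + 19/13 + 19/12 + ... + 19/2 + 19/1 = 61.780.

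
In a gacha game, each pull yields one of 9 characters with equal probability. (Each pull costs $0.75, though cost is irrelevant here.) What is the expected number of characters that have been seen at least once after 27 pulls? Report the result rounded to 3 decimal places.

For each character, P(seen in 27 pulls) = 1 - (8/9)^27 = 0.9584.
By linearity of expectation, E[distinct seen] = 9·(1 - (8/9)^27) = 8.6258.

8.626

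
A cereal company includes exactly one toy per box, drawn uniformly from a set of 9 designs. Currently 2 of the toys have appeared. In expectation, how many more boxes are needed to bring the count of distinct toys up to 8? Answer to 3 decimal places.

14.336

From k distinct to k+1 distinct takes on average 9/(9-k) boxes.
Sum over k = 2,...,7: E = 9/7 + 9/6 + 9/5 + 9/4 + 9/3 + 9/2 = 14.3357.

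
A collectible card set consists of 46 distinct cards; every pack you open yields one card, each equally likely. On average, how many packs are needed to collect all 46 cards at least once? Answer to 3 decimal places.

The wait to go from k to k+1 distinct cards is geometric with mean 46/(46-k).
E[T] = 46/46 + 46/45 + 46/44 + ... + 46/2 + 46/1 = 46·H_{46}.
H_{46} = 4.4167, so E[T] = 203.1676.

203.168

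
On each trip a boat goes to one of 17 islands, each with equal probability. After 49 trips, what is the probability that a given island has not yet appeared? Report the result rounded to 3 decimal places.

On each trip the fixed island fails to appear with probability 16/17.
P(still missing after 49) = (16/17)^49 = 0.0513.

0.051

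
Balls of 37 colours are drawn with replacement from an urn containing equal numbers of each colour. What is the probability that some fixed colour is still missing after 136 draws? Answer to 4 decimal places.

0.0241

Each draw misses the fixed colour with probability (37-1)/37 = 36/37, independently.
P(still missing after 136) = (36/37)^136 = 0.02408.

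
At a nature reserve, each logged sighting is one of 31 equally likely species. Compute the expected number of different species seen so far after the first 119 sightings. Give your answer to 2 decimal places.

30.37

For each species, P(seen in 119 sightings) = 1 - (30/31)^119 = 0.980.
By linearity of expectation, E[distinct seen] = 31·(1 - (30/31)^119) = 30.374.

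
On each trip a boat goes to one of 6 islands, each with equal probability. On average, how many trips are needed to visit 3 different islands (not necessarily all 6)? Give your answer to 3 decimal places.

With k distinct islands already seen, the next new one arrives after an expected 6/(6-k) trips.
Sum over k = 0,...,2: E = 6/6 + 6/5 + 6/4 = 3.7000.

3.700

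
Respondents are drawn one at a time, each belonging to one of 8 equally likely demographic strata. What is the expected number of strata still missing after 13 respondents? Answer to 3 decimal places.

1.410

For each stratum, P(unseen after 13) = (7/8)^13 = 0.1762.
By linearity of expectation, E[unseen] = 8·(7/8)^13 = 1.4099.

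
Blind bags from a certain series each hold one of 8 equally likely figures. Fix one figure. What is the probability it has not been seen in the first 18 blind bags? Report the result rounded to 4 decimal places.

On each blind bag the fixed figure fails to appear with probability 7/8.
P(still missing after 18) = (7/8)^18 = 0.09040.

0.0904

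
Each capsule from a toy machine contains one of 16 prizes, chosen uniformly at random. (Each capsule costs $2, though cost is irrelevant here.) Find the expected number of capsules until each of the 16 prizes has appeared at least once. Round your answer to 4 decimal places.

After k distinct prizes have appeared, the next capsule gives a new one with probability (16-k)/16, so the expected wait for the (k+1)-th is 16/(16-k).
E[T] = 16/16 + 16/15 + 16/14 + ... + 16/2 + 16/1 = 16·H_{16}.
H_{16} = 3.38073, so E[T] = 54.09166.

54.0917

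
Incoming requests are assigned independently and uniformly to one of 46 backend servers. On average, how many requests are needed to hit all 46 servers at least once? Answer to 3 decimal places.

After k distinct servers have appeared, the next request gives a new one with probability (46-k)/46, so the expected wait for the (k+1)-th is 46/(46-k).
E[T] = 46/46 + 46/45 + 46/44 + ... + 46/2 + 46/1 = 46·H_{46}.
H_{46} = 4.4167, so E[T] = 203.1676.

203.168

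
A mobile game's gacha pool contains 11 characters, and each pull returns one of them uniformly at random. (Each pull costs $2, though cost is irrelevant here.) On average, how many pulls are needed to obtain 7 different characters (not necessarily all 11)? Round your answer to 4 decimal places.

With k distinct characters already seen, the next new one arrives after an expected 11/(11-k) pulls.
Sum over k = 0,...,6: E = 11/11 + 11/10 + 11/9 + ... + 11/6 + 11/5 = 10.30198.

10.3020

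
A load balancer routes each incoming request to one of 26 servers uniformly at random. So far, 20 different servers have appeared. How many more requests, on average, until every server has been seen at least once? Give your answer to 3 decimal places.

63.700

From k distinct to k+1 distinct takes on average 26/(26-k) requests.
Sum over k = 20,...,25: E = 26/6 + 26/5 + 26/4 + 26/3 + 26/2 + 26/1 = 63.7000.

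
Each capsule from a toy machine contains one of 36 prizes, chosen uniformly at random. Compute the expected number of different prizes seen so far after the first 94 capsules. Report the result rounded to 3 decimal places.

33.452

For each prize, P(seen in 94 capsules) = 1 - (35/36)^94 = 0.9292.
By linearity of expectation, E[distinct seen] = 36·(1 - (35/36)^94) = 33.4516.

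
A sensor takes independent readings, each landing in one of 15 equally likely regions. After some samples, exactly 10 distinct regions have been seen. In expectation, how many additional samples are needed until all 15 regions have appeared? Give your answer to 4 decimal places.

34.2500

With k distinct regions already seen, the next new one takes an expected 15/(15-k) samples.
Sum over k = 10,...,14: E = 15/5 + 15/4 + 15/3 + 15/2 + 15/1 = 34.25000.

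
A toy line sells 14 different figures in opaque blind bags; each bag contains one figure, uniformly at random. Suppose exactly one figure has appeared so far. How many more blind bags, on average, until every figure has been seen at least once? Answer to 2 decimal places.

44.52

With k distinct figures already seen, the next new one takes an expected 14/(14-k) blind bags.
Sum over k = 1,...,13: E = 14/13 + 14/12 + 14/11 + ... + 14/2 + 14/1 = 44.522.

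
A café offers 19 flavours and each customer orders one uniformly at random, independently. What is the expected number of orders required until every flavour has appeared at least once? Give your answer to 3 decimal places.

Split into phases: going from k distinct to k+1 distinct takes on average 19/(19-k) orders.
E[T] = 19/19 + 19/18 + 19/17 + ... + 19/2 + 19/1 = 19·H_{19}.
H_{19} = 3.5477, so E[T] = 67.4071.

67.407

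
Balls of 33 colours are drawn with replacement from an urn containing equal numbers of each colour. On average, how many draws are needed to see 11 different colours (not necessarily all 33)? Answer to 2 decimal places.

13.13

Going from k to k+1 distinct takes a geometric number of draws with mean 33/(33-k).
Sum over k = 0,...,10: E = 33/33 + 33/32 + 33/31 + ... + 33/24 + 33/23 = 13.134.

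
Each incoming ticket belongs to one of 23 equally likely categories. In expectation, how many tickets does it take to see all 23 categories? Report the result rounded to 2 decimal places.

85.89

After k distinct categories have appeared, the next ticket gives a new one with probability (23-k)/23, so the expected wait for the (k+1)-th is 23/(23-k).
E[T] = 23/23 + 23/22 + 23/21 + ... + 23/2 + 23/1 = 23·H_{23}.
H_{23} = 3.734, so E[T] = 85.889.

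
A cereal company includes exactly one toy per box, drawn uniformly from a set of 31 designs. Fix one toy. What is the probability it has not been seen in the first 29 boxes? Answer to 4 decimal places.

On each box the fixed toy fails to appear with probability 30/31.
P(still missing after 29) = (30/31)^29 = 0.38639.

0.3864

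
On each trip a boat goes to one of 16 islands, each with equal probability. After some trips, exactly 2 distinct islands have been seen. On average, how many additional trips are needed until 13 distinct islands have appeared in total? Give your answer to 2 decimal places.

With k distinct islands already seen, the next new one takes an expected 16/(16-k) trips.
Sum over k = 2,...,12: E = 16/14 + 16/13 + 16/12 + ... + 16/5 + 16/4 = 22.692.

22.69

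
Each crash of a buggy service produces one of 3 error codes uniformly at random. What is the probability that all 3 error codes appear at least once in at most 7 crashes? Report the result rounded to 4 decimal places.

By inclusion–exclusion over which error codes are missing,
P(all seen) = Σ_{j=0}^{3} (-1)^j C(3,j)((3-j)/3)^7
= 1.00000 - 0.17558 + 0.00137 - 0.00000
= 0.82579.

0.8258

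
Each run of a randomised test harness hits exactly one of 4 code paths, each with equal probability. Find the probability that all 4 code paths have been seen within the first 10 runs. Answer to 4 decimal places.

Let A_i be the event that code path i is missing after 10 runs. By inclusion–exclusion on the A_i,
P(all seen) = Σ_{j=0}^{4} (-1)^j C(4,j)((4-j)/4)^10
= 1.00000 - 0.22525 + 0.00586 - 0.00000 + 0.00000
= 0.78060.

0.7806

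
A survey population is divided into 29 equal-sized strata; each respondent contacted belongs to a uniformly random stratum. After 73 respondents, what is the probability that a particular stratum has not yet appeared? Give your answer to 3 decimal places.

0.077

Each respondent misses the fixed stratum with probability (29-1)/29 = 28/29, independently.
P(still missing after 73) = (28/29)^73 = 0.0772.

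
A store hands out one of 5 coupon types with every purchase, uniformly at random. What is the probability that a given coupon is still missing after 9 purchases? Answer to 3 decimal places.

Each purchase misses the fixed coupon with probability (5-1)/5 = 4/5, independently.
P(still missing after 9) = (4/5)^9 = 0.1342.

0.134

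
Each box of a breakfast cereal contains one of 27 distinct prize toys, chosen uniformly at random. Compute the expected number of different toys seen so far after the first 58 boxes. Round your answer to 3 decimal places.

For each toy, P(seen in 58 boxes) = 1 - (26/27)^58 = 0.8880.
By linearity of expectation, E[distinct seen] = 27·(1 - (26/27)^58) = 23.9750.

23.975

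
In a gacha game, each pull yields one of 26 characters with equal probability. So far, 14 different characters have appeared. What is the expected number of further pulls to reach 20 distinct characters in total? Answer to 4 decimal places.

16.9835

From k distinct to k+1 distinct takes on average 26/(26-k) pulls.
Sum over k = 14,...,19: E = 26/12 + 26/11 + 26/10 + 26/9 + 26/8 + 26/7 = 16.98348.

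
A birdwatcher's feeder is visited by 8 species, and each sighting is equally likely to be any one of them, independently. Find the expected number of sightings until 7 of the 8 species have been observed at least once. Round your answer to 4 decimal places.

13.7429

With k distinct species already seen, the next new one arrives after an expected 8/(8-k) sightings.
Sum over k = 0,...,6: E = 8/8 + 8/7 + 8/6 + ... + 8/3 + 8/2 = 13.74286.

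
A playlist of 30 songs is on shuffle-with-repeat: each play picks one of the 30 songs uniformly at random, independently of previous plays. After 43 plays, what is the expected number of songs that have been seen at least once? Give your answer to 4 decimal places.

23.0173

For each song, P(seen in 43 plays) = 1 - (29/30)^43 = 0.76724.
By linearity of expectation, E[distinct seen] = 30·(1 - (29/30)^43) = 23.01733.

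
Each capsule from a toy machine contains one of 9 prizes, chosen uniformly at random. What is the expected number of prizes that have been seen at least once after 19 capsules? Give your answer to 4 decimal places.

8.0398

For each prize, P(seen in 19 capsules) = 1 - (8/9)^19 = 0.89332.
By linearity of expectation, E[distinct seen] = 9·(1 - (8/9)^19) = 8.03984.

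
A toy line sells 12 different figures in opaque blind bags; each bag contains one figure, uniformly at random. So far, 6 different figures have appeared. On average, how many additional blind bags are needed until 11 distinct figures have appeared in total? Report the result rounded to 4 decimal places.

From k distinct to k+1 distinct takes on average 12/(12-k) blind bags.
Sum over k = 6,...,10: E = 12/6 + 12/5 + 12/4 + 12/3 + 12/2 = 17.40000.

17.4000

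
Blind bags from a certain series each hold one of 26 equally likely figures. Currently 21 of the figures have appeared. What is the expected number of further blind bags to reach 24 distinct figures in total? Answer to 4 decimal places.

The wait to go from k to k+1 distinct figures is geometric with mean 26/(26-k).
Sum over k = 21,...,23: E = 26/5 + 26/4 + 26/3 = 20.36667.

20.3667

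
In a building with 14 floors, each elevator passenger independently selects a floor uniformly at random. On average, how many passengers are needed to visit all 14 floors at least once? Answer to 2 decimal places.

45.52

After k distinct floors have appeared, the next passenger gives a new one with probability (14-k)/14, so the expected wait for the (k+1)-th is 14/(14-k).
E[T] = 14/14 + 14/13 + 14/12 + ... + 14/2 + 14/1 = 14·H_{14}.
H_{14} = 3.252, so E[T] = 45.522.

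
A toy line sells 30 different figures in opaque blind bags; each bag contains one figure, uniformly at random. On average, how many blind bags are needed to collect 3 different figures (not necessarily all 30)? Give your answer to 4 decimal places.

Going from k to k+1 distinct takes a geometric number of blind bags with mean 30/(30-k).
Sum over k = 0,...,2: E = 30/30 + 30/29 + 30/28 = 3.10591.

3.1059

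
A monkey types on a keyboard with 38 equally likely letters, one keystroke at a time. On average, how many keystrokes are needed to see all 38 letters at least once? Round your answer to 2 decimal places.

160.66

The wait to go from k to k+1 distinct letters is geometric with mean 38/(38-k).
E[T] = 38/38 + 38/37 + 38/36 + ... + 38/2 + 38/1 = 38·H_{38}.
H_{38} = 4.228, so E[T] = 160.660.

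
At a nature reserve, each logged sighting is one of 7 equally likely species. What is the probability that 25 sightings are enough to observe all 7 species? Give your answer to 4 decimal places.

0.8562

By inclusion–exclusion over which species are missing,
P(all seen) = Σ_{j=0}^{7} (-1)^j C(7,j)((7-j)/7)^25
= 1.00000 - 0.14840 + 0.00467 - 0.00003 + 0.00000 - 0.00000 + 0.00000 - 0.00000
= 0.85624.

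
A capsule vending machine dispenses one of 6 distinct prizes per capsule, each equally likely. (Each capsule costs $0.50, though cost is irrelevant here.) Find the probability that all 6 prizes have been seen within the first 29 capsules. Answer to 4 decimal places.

Let A_i be the event that prize i is missing after 29 capsules. By inclusion–exclusion on the A_i,
P(all seen) = Σ_{j=0}^{6} (-1)^j C(6,j)((6-j)/6)^29
= 1.00000 - 0.03033 + 0.00012 - 0.00000 + 0.00000 - 0.00000 + 0.00000
= 0.96979.

0.9698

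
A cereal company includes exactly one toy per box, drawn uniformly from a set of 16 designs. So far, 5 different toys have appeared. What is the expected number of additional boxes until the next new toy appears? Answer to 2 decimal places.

1.45

Each box yields a new toy with probability (16-5)/16 = 11/16, so the wait is geometric with mean 16/11.
E = 16/11 = 1.455.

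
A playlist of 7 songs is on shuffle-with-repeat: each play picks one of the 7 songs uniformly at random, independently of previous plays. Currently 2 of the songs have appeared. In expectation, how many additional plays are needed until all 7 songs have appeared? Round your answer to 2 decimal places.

The wait to go from k to k+1 distinct songs is geometric with mean 7/(7-k).
Sum over k = 2,...,6: E = 7/5 + 7/4 + 7/3 + 7/2 + 7/1 = 15.983.

15.98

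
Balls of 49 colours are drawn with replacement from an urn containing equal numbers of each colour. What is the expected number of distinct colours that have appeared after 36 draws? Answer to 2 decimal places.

For each colour, P(seen in 36 draws) = 1 - (48/49)^36 = 0.524.
By linearity of expectation, E[distinct seen] = 49·(1 - (48/49)^36) = 25.675.

25.67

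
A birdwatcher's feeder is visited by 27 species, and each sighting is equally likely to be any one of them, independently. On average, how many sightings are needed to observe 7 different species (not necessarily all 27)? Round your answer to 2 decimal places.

7.93

With k distinct species already seen, the next new one arrives after an expected 27/(27-k) sightings.
Sum over k = 0,...,6: E = 27/27 + 27/26 + 27/25 + ... + 27/22 + 27/21 = 7.930.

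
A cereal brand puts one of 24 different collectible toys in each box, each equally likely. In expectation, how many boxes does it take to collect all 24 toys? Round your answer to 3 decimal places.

The wait to go from k to k+1 distinct toys is geometric with mean 24/(24-k).
E[T] = 24/24 + 24/23 + 24/22 + ... + 24/2 + 24/1 = 24·H_{24}.
H_{24} = 3.7760, so E[T] = 90.6230.

90.623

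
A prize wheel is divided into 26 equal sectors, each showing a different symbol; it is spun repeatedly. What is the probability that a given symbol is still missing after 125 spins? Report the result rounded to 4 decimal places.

On each spin the fixed symbol fails to appear with probability 25/26.
P(still missing after 125) = (25/26)^125 = 0.00743.

0.0074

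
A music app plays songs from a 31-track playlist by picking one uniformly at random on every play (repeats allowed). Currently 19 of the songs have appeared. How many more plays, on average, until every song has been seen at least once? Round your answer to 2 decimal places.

96.20

The wait to go from k to k+1 distinct songs is geometric with mean 31/(31-k).
Sum over k = 19,...,30: E = 31/12 + 31/11 + 31/10 + ... + 31/2 + 31/1 = 96.200.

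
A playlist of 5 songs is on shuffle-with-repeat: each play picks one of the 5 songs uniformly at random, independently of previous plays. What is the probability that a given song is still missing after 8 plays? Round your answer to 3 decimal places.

Each play misses the fixed song with probability (5-1)/5 = 4/5, independently.
P(still missing after 8) = (4/5)^8 = 0.1678.

0.168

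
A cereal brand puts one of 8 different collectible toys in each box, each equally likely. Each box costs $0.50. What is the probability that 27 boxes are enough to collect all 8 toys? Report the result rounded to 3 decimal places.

0.794

Let A_i be the event that toy i is missing after 27 boxes. By inclusion–exclusion on the A_i,
P(all seen) = Σ_{j=0}^{8} (-1)^j C(8,j)((8-j)/8)^27
= 1.0000 - 0.2174 + 0.0119 - 0.0002 + 0.0000 - 0.0000 + 0.0000 - 0.0000 + 0.0000
= 0.7943.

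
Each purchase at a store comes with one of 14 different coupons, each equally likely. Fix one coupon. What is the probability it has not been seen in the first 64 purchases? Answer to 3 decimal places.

0.009

On each purchase the fixed coupon fails to appear with probability 13/14.
P(still missing after 64) = (13/14)^64 = 0.0087.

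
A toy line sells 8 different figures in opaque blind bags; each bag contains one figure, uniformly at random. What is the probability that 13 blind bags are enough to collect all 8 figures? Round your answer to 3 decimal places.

0.139

By inclusion–exclusion over which figures are missing,
P(all seen) = Σ_{j=0}^{8} (-1)^j C(8,j)((8-j)/8)^13
= 1.0000 - 1.4099 + 0.6652 - 0.1243 + 0.0085 - 0.0002 + 0.0000 - 0.0000 + 0.0000
= 0.1393.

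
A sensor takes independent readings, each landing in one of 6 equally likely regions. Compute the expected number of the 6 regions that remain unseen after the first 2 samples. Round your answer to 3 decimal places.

4.167

For each region, P(unseen after 2) = (5/6)^2 = 0.6944.
By linearity of expectation, E[unseen] = 6·(5/6)^2 = 4.1667.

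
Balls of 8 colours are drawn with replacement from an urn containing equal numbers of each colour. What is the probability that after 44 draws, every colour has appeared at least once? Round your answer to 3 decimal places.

By inclusion–exclusion over which colours are missing,
P(all seen) = Σ_{j=0}^{8} (-1)^j C(8,j)((8-j)/8)^44
= 1.0000 - 0.0225 + 0.0001 - 0.0000 + 0.0000 - 0.0000 + 0.0000 - 0.0000 + 0.0000
= 0.9776.

0.978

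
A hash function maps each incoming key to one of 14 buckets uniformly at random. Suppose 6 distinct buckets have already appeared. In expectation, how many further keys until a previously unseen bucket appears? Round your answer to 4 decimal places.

Each key yields a new bucket with probability (14-6)/14 = 8/14, so the wait is geometric with mean 14/8.
E = 14/8 = 1.75000.

1.7500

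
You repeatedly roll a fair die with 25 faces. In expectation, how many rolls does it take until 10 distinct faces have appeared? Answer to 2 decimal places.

12.44

With k distinct faces already seen, the next new one arrives after an expected 25/(25-k) rolls.
Sum over k = 0,...,9: E = 25/25 + 25/24 + 25/23 + ... + 25/17 + 25/16 = 12.443.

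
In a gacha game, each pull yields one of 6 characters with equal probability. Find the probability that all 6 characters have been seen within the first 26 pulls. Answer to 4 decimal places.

By inclusion–exclusion over which characters are missing,
P(all seen) = Σ_{j=0}^{6} (-1)^j C(6,j)((6-j)/6)^26
= 1.00000 - 0.05241 + 0.00040 - 0.00000 + 0.00000 - 0.00000 + 0.00000
= 0.94798.

0.9480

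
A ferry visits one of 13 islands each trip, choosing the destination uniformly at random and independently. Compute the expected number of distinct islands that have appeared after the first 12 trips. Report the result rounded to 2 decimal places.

For each island, P(seen in 12 trips) = 1 - (12/13)^12 = 0.617.
By linearity of expectation, E[distinct seen] = 13·(1 - (12/13)^12) = 8.025.

8.02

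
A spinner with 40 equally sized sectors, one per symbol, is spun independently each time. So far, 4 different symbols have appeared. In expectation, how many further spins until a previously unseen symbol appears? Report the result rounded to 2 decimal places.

Each spin yields a new symbol with probability (40-4)/40 = 36/40, so the wait is geometric with mean 40/36.
E = 40/36 = 1.111.

1.11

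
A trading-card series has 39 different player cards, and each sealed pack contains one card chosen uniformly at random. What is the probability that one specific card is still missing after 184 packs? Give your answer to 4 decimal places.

Each pack misses the fixed card with probability (39-1)/39 = 38/39, independently.
P(still missing after 184) = (38/39)^184 = 0.00840.

0.0084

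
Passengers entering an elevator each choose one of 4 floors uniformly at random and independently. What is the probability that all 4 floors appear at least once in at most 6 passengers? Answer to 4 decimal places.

Let A_i be the event that floor i is missing after 6 passengers. By inclusion–exclusion on the A_i,
P(all seen) = Σ_{j=0}^{4} (-1)^j C(4,j)((4-j)/4)^6
= 1.00000 - 0.71191 + 0.09375 - 0.00098 + 0.00000
= 0.38086.

0.3809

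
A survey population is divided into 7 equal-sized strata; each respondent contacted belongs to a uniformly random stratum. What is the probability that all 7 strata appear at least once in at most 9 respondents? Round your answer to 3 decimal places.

0.058

Let A_i be the event that stratum i is missing after 9 respondents. By inclusion–exclusion on the A_i,
P(all seen) = Σ_{j=0}^{7} (-1)^j C(7,j)((7-j)/7)^9
= 1.0000 - 1.7481 + 1.0164 - 0.2274 + 0.0171 - 0.0003 + 0.0000 - 0.0000
= 0.0577.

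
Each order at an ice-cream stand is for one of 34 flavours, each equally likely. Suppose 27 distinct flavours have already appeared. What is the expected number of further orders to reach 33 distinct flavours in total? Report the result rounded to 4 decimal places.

The wait to go from k to k+1 distinct flavours is geometric with mean 34/(34-k).
Sum over k = 27,...,32: E = 34/7 + 34/6 + 34/5 + 34/4 + 34/3 + 34/2 = 54.15714.

54.1571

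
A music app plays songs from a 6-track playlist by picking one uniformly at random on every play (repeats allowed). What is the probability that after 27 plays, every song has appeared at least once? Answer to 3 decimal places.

0.957

Let A_i be the event that song i is missing after 27 plays. By inclusion–exclusion on the A_i,
P(all seen) = Σ_{j=0}^{6} (-1)^j C(6,j)((6-j)/6)^27
= 1.0000 - 0.0437 + 0.0003 - 0.0000 + 0.0000 - 0.0000 + 0.0000
= 0.9566.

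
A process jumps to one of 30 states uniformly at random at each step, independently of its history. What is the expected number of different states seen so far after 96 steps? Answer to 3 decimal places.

For each state, P(seen in 96 steps) = 1 - (29/30)^96 = 0.9614.
By linearity of expectation, E[distinct seen] = 30·(1 - (29/30)^96) = 28.8421.

28.842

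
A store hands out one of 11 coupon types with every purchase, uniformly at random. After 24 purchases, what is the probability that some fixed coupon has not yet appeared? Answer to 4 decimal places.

0.1015

On each purchase the fixed coupon fails to appear with probability 10/11.
P(still missing after 24) = (10/11)^24 = 0.10153.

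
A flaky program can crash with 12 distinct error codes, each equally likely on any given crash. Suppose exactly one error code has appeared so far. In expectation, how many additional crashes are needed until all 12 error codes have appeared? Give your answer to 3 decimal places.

The wait to go from k to k+1 distinct error codes is geometric with mean 12/(12-k).
Sum over k = 1,...,11: E = 12/11 + 12/10 + 12/9 + ... + 12/2 + 12/1 = 36.2385.

36.239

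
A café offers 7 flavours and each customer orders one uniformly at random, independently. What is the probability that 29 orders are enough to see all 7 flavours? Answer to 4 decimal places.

0.9211

Let A_i be the event that flavour i is missing after 29 orders. By inclusion–exclusion on the A_i,
P(all seen) = Σ_{j=0}^{7} (-1)^j C(7,j)((7-j)/7)^29
= 1.00000 - 0.08010 + 0.00121 - 0.00000 + 0.00000 - 0.00000 + 0.00000 - 0.00000
= 0.92111.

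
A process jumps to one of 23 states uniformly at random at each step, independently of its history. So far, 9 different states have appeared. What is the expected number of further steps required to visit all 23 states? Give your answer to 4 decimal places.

The wait to go from k to k+1 distinct states is geometric with mean 23/(23-k).
Sum over k = 9,...,22: E = 23/14 + 23/13 + 23/12 + ... + 23/2 + 23/1 = 74.78593.

74.7859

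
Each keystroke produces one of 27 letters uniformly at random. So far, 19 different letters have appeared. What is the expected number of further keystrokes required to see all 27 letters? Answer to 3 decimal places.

The wait to go from k to k+1 distinct letters is geometric with mean 27/(27-k).
Sum over k = 19,...,26: E = 27/8 + 27/7 + 27/6 + ... + 27/2 + 27/1 = 73.3821.

73.382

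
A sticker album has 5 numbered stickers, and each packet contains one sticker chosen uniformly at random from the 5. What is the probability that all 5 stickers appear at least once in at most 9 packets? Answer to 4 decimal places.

0.4271

Let A_i be the event that sticker i is missing after 9 packets. By inclusion–exclusion on the A_i,
P(all seen) = Σ_{j=0}^{5} (-1)^j C(5,j)((5-j)/5)^9
= 1.00000 - 0.67109 + 0.10078 - 0.00262 + 0.00000 - 0.00000
= 0.42707.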